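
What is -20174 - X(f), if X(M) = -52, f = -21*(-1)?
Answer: -20122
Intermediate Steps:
f = 21
-20174 - X(f) = -20174 - 1*(-52) = -20174 + 52 = -20122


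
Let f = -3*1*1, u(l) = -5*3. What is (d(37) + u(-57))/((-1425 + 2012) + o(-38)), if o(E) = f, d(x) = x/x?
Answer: -7/292 ≈ -0.023973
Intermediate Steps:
u(l) = -15
d(x) = 1
f = -3 (f = -3*1 = -3)
o(E) = -3
(d(37) + u(-57))/((-1425 + 2012) + o(-38)) = (1 - 15)/((-1425 + 2012) - 3) = -14/(587 - 3) = -14/584 = -14*1/584 = -7/292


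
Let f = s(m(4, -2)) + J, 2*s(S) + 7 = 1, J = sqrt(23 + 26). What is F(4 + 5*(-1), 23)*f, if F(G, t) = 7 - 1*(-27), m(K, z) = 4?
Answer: 136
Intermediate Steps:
J = 7 (J = sqrt(49) = 7)
s(S) = -3 (s(S) = -7/2 + (1/2)*1 = -7/2 + 1/2 = -3)
F(G, t) = 34 (F(G, t) = 7 + 27 = 34)
f = 4 (f = -3 + 7 = 4)
F(4 + 5*(-1), 23)*f = 34*4 = 136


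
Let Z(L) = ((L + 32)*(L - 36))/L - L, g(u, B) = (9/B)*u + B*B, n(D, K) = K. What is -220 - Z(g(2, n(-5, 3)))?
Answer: -696/5 ≈ -139.20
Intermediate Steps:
g(u, B) = B² + 9*u/B (g(u, B) = 9*u/B + B² = B² + 9*u/B)
Z(L) = -L + (-36 + L)*(32 + L)/L (Z(L) = ((32 + L)*(-36 + L))/L - L = ((-36 + L)*(32 + L))/L - L = (-36 + L)*(32 + L)/L - L = -L + (-36 + L)*(32 + L)/L)
-220 - Z(g(2, n(-5, 3))) = -220 - (-4 - 1152*3/(3³ + 9*2)) = -220 - (-4 - 1152*3/(27 + 18)) = -220 - (-4 - 1152/((⅓)*45)) = -220 - (-4 - 1152/15) = -220 - (-4 - 1152*1/15) = -220 - (-4 - 384/5) = -220 - 1*(-404/5) = -220 + 404/5 = -696/5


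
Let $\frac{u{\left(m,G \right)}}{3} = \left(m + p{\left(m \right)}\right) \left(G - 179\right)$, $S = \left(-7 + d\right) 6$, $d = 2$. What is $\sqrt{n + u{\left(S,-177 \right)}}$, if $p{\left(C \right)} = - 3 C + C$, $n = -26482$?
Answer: $i \sqrt{58522} \approx 241.91 i$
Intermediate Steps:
$p{\left(C \right)} = - 2 C$
$S = -30$ ($S = \left(-7 + 2\right) 6 = \left(-5\right) 6 = -30$)
$u{\left(m,G \right)} = - 3 m \left(-179 + G\right)$ ($u{\left(m,G \right)} = 3 \left(m - 2 m\right) \left(G - 179\right) = 3 - m \left(-179 + G\right) = 3 \left(- m \left(-179 + G\right)\right) = - 3 m \left(-179 + G\right)$)
$\sqrt{n + u{\left(S,-177 \right)}} = \sqrt{-26482 + 3 \left(-30\right) \left(179 - -177\right)} = \sqrt{-26482 + 3 \left(-30\right) \left(179 + 177\right)} = \sqrt{-26482 + 3 \left(-30\right) 356} = \sqrt{-26482 - 32040} = \sqrt{-58522} = i \sqrt{58522}$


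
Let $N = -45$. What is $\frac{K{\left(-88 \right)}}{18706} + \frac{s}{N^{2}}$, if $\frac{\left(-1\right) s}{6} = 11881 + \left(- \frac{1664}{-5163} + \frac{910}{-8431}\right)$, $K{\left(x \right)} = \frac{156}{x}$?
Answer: $- \frac{425673702922054033}{12091734368277300} \approx -35.204$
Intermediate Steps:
$s = - \frac{1034360771494}{14509751}$ ($s = - 6 \left(11881 + \left(- \frac{1664}{-5163} + \frac{910}{-8431}\right)\right) = - 6 \left(11881 + \left(\left(-1664\right) \left(- \frac{1}{5163}\right) + 910 \left(- \frac{1}{8431}\right)\right)\right) = - 6 \left(11881 + \left(\frac{1664}{5163} - \frac{910}{8431}\right)\right) = - 6 \left(11881 + \frac{9330854}{43529253}\right) = \left(-6\right) \frac{517180385747}{43529253} = - \frac{1034360771494}{14509751} \approx -71287.0$)
$\frac{K{\left(-88 \right)}}{18706} + \frac{s}{N^{2}} = \frac{156 \frac{1}{-88}}{18706} - \frac{1034360771494}{14509751 \left(-45\right)^{2}} = 156 \left(- \frac{1}{88}\right) \frac{1}{18706} - \frac{1034360771494}{14509751 \cdot 2025} = \left(- \frac{39}{22}\right) \frac{1}{18706} - \frac{1034360771494}{29382245775} = - \frac{39}{411532} - \frac{1034360771494}{29382245775} = - \frac{425673702922054033}{12091734368277300}$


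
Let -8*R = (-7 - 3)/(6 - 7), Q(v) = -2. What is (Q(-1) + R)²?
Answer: 169/16 ≈ 10.563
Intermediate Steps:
R = -5/4 (R = -(-7 - 3)/(8*(6 - 7)) = -(-5)/(4*(-1)) = -(-5)*(-1)/4 = -⅛*10 = -5/4 ≈ -1.2500)
(Q(-1) + R)² = (-2 - 5/4)² = (-13/4)² = 169/16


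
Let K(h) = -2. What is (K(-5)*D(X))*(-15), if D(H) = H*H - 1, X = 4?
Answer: 450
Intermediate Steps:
D(H) = -1 + H**2 (D(H) = H**2 - 1 = -1 + H**2)
(K(-5)*D(X))*(-15) = -2*(-1 + 4**2)*(-15) = -2*(-1 + 16)*(-15) = -2*15*(-15) = -30*(-15) = 450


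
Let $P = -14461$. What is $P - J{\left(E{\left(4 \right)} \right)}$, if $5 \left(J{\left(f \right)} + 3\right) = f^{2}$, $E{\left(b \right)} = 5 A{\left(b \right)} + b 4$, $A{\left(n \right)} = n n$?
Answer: $- \frac{81506}{5} \approx -16301.0$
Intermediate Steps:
$A{\left(n \right)} = n^{2}$
$E{\left(b \right)} = 4 b + 5 b^{2}$ ($E{\left(b \right)} = 5 b^{2} + b 4 = 5 b^{2} + 4 b = 4 b + 5 b^{2}$)
$J{\left(f \right)} = -3 + \frac{f^{2}}{5}$
$P - J{\left(E{\left(4 \right)} \right)} = -14461 - \left(-3 + \frac{\left(4 \left(4 + 5 \cdot 4\right)\right)^{2}}{5}\right) = -14461 - \left(-3 + \frac{\left(4 \left(4 + 20\right)\right)^{2}}{5}\right) = -14461 - \left(-3 + \frac{\left(4 \cdot 24\right)^{2}}{5}\right) = -14461 - \left(-3 + \frac{96^{2}}{5}\right) = -14461 - \left(-3 + \frac{1}{5} \cdot 9216\right) = -14461 - \left(-3 + \frac{9216}{5}\right) = -14461 - \frac{9201}{5} = - \frac{81506}{5}$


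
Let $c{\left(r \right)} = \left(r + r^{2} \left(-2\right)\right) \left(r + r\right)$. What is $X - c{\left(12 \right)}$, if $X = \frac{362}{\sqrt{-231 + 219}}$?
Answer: $6624 - \frac{181 i \sqrt{3}}{3} \approx 6624.0 - 104.5 i$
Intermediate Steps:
$c{\left(r \right)} = 2 r \left(r - 2 r^{2}\right)$ ($c{\left(r \right)} = \left(r - 2 r^{2}\right) 2 r = 2 r \left(r - 2 r^{2}\right)$)
$X = - \frac{181 i \sqrt{3}}{3}$ ($X = \frac{362}{\sqrt{-12}} = \frac{362}{2 i \sqrt{3}} = 362 \left(- \frac{i \sqrt{3}}{6}\right) = - \frac{181 i \sqrt{3}}{3} \approx - 104.5 i$)
$X - c{\left(12 \right)} = - \frac{181 i \sqrt{3}}{3} - 12^{2} \left(2 - 48\right) = - \frac{181 i \sqrt{3}}{3} - 144 \left(2 - 48\right) = - \frac{181 i \sqrt{3}}{3} - 144 \left(-46\right) = - \frac{181 i \sqrt{3}}{3} - -6624 = - \frac{181 i \sqrt{3}}{3} + 6624 = 6624 - \frac{181 i \sqrt{3}}{3}$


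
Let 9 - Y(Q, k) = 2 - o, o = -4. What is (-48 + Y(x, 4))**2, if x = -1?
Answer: 2025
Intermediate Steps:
Y(Q, k) = 3 (Y(Q, k) = 9 - (2 - 1*(-4)) = 9 - (2 + 4) = 9 - 1*6 = 9 - 6 = 3)
(-48 + Y(x, 4))**2 = (-48 + 3)**2 = (-45)**2 = 2025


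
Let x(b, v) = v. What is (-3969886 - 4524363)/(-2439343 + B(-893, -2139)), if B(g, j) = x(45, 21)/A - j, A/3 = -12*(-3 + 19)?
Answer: 1630895808/467943175 ≈ 3.4852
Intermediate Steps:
A = -576 (A = 3*(-12*(-3 + 19)) = 3*(-12*16) = 3*(-192) = -576)
B(g, j) = -7/192 - j (B(g, j) = 21/(-576) - j = 21*(-1/576) - j = -7/192 - j)
(-3969886 - 4524363)/(-2439343 + B(-893, -2139)) = (-3969886 - 4524363)/(-2439343 + (-7/192 - 1*(-2139))) = -8494249/(-2439343 + (-7/192 + 2139)) = -8494249/(-2439343 + 410681/192) = -8494249/(-467943175/192) = -8494249*(-192/467943175) = 1630895808/467943175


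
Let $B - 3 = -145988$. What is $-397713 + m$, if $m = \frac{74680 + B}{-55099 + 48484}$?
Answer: $- \frac{526160038}{1323} \approx -3.977 \cdot 10^{5}$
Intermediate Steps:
$B = -145985$ ($B = 3 - 145988 = -145985$)
$m = \frac{14261}{1323}$ ($m = \frac{74680 - 145985}{-55099 + 48484} = - \frac{71305}{-6615} = \left(-71305\right) \left(- \frac{1}{6615}\right) = \frac{14261}{1323} \approx 10.779$)
$-397713 + m = -397713 + \frac{14261}{1323} = - \frac{526160038}{1323}$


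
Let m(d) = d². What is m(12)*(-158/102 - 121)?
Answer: -300000/17 ≈ -17647.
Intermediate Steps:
m(12)*(-158/102 - 121) = 12²*(-158/102 - 121) = 144*(-158*1/102 - 121) = 144*(-79/51 - 121) = 144*(-6250/51) = -300000/17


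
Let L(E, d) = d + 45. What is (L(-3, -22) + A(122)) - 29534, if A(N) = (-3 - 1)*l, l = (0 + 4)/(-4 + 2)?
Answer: -29503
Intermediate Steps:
L(E, d) = 45 + d
l = -2 (l = 4/(-2) = 4*(-½) = -2)
A(N) = 8 (A(N) = (-3 - 1)*(-2) = -4*(-2) = 8)
(L(-3, -22) + A(122)) - 29534 = ((45 - 22) + 8) - 29534 = (23 + 8) - 29534 = 31 - 29534 = -29503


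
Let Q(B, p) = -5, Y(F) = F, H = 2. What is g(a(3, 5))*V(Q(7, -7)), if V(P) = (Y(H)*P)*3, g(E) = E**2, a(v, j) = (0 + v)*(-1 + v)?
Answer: -1080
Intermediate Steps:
a(v, j) = v*(-1 + v)
V(P) = 6*P (V(P) = (2*P)*3 = 6*P)
g(a(3, 5))*V(Q(7, -7)) = (3*(-1 + 3))**2*(6*(-5)) = (3*2)**2*(-30) = 6**2*(-30) = 36*(-30) = -1080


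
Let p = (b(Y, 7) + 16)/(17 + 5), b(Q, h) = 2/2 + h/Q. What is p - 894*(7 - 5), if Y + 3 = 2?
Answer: -19663/11 ≈ -1787.5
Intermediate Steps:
Y = -1 (Y = -3 + 2 = -1)
b(Q, h) = 1 + h/Q (b(Q, h) = 2*(1/2) + h/Q = 1 + h/Q)
p = 5/11 (p = ((-1 + 7)/(-1) + 16)/(17 + 5) = (-1*6 + 16)/22 = (-6 + 16)*(1/22) = 10*(1/22) = 5/11 ≈ 0.45455)
p - 894*(7 - 5) = 5/11 - 894*(7 - 5) = 5/11 - 894*2 = 5/11 - 149*12 = 5/11 - 1788 = -19663/11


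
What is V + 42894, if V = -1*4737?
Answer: 38157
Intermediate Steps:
V = -4737
V + 42894 = -4737 + 42894 = 38157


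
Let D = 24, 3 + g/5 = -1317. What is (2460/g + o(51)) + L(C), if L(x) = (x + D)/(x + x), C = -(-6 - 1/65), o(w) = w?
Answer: 1142392/21505 ≈ 53.122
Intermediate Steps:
g = -6600 (g = -15 + 5*(-1317) = -15 - 6585 = -6600)
C = 391/65 (C = -(-6 - 1*1/65) = -(-6 - 1/65) = -1*(-391/65) = 391/65 ≈ 6.0154)
L(x) = (24 + x)/(2*x) (L(x) = (x + 24)/(x + x) = (24 + x)/((2*x)) = (24 + x)*(1/(2*x)) = (24 + x)/(2*x))
(2460/g + o(51)) + L(C) = (2460/(-6600) + 51) + (24 + 391/65)/(2*(391/65)) = (2460*(-1/6600) + 51) + (½)*(65/391)*(1951/65) = (-41/110 + 51) + 1951/782 = 5569/110 + 1951/782 = 1142392/21505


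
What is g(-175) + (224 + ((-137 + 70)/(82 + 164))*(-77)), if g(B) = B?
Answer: 17213/246 ≈ 69.972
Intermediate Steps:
g(-175) + (224 + ((-137 + 70)/(82 + 164))*(-77)) = -175 + (224 + ((-137 + 70)/(82 + 164))*(-77)) = -175 + (224 - 67/246*(-77)) = -175 + (224 + 5159/246) = -175 + 60263/246 = 17213/246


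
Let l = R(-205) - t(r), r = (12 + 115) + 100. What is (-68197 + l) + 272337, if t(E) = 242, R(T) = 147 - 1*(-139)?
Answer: 204184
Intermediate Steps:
R(T) = 286 (R(T) = 147 + 139 = 286)
r = 227 (r = 127 + 100 = 227)
l = 44 (l = 286 - 1*242 = 286 - 242 = 44)
(-68197 + l) + 272337 = (-68197 + 44) + 272337 = -68153 + 272337 = 204184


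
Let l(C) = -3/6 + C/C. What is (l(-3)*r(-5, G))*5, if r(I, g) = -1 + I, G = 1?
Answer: -15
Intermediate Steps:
l(C) = ½ (l(C) = -3*⅙ + 1 = -½ + 1 = ½)
(l(-3)*r(-5, G))*5 = ((-1 - 5)/2)*5 = ((½)*(-6))*5 = -3*5 = -15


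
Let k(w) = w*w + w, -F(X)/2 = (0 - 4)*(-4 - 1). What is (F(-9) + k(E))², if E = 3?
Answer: 784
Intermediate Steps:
F(X) = -40 (F(X) = -2*(0 - 4)*(-4 - 1) = -(-8)*(-5) = -2*20 = -40)
k(w) = w + w² (k(w) = w² + w = w + w²)
(F(-9) + k(E))² = (-40 + 3*(1 + 3))² = (-40 + 3*4)² = (-40 + 12)² = (-28)² = 784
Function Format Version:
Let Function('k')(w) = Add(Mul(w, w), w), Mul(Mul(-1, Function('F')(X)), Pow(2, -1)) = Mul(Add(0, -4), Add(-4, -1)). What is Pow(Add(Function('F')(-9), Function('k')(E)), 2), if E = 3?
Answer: 784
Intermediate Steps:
Function('F')(X) = -40 (Function('F')(X) = Mul(-2, Mul(Add(0, -4), Add(-4, -1))) = Mul(-2, Mul(-4, -5)) = Mul(-2, 20) = -40)
Function('k')(w) = Add(w, Pow(w, 2)) (Function('k')(w) = Add(Pow(w, 2), w) = Add(w, Pow(w, 2)))
Pow(Add(Function('F')(-9), Function('k')(E)), 2) = Pow(Add(-40, Mul(3, Add(1, 3))), 2) = Pow(Add(-40, Mul(3, 4)), 2) = Pow(Add(-40, 12), 2) = Pow(-28, 2) = 784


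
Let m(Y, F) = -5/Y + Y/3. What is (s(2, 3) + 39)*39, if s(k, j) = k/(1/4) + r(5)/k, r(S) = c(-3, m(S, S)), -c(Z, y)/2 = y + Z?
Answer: 1924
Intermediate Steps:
m(Y, F) = -5/Y + Y/3 (m(Y, F) = -5/Y + Y*(⅓) = -5/Y + Y/3)
c(Z, y) = -2*Z - 2*y (c(Z, y) = -2*(y + Z) = -2*(Z + y) = -2*Z - 2*y)
r(S) = 6 + 10/S - 2*S/3 (r(S) = -2*(-3) - 2*(-5/S + S/3) = 6 + (10/S - 2*S/3) = 6 + 10/S - 2*S/3)
s(k, j) = 4*k + 14/(3*k) (s(k, j) = k/(1/4) + (6 + 10/5 - ⅔*5)/k = k/(¼) + (6 + 10*(⅕) - 10/3)/k = k*4 + (6 + 2 - 10/3)/k = 4*k + 14/(3*k))
(s(2, 3) + 39)*39 = ((4*2 + (14/3)/2) + 39)*39 = ((8 + (14/3)*(½)) + 39)*39 = ((8 + 7/3) + 39)*39 = (31/3 + 39)*39 = (148/3)*39 = 1924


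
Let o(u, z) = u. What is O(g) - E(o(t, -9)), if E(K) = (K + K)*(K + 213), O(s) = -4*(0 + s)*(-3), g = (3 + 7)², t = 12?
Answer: -4200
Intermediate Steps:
g = 100 (g = 10² = 100)
O(s) = 12*s (O(s) = -4*s*(-3) = 12*s)
E(K) = 2*K*(213 + K) (E(K) = (2*K)*(213 + K) = 2*K*(213 + K))
O(g) - E(o(t, -9)) = 12*100 - 2*12*(213 + 12) = 1200 - 2*12*225 = 1200 - 1*5400 = 1200 - 5400 = -4200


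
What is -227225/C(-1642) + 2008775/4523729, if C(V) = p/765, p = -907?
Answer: 41386769910950/215948537 ≈ 1.9165e+5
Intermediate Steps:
C(V) = -907/765
-227225/C(-1642) + 2008775/4523729 = -227225/(-907/765) + 2008775/4523729 = -227225*(-765/907) + 2008775*(1/4523729) = 173827125/907 + 105725/238091 = 41386769910950/215948537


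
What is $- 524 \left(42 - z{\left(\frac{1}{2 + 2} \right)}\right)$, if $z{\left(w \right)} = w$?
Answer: $-21877$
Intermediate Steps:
$- 524 \left(42 - z{\left(\frac{1}{2 + 2} \right)}\right) = - 524 \left(42 - \frac{1}{2 + 2}\right) = - 524 \left(42 - \frac{1}{4}\right) = \left(-524\right) \frac{167}{4} = -21877$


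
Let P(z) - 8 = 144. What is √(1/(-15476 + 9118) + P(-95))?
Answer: √21261130/374 ≈ 12.329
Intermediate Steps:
P(z) = 152 (P(z) = 8 + 144 = 152)
√(1/(-15476 + 9118) + P(-95)) = √(1/(-15476 + 9118) + 152) = √(1/(-6358) + 152) = √(-1/6358 + 152) = √(966415/6358) = √21261130/374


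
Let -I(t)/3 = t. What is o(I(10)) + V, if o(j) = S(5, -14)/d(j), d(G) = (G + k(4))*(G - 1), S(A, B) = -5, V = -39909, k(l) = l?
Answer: -32166659/806 ≈ -39909.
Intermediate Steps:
I(t) = -3*t
d(G) = (-1 + G)*(4 + G) (d(G) = (G + 4)*(G - 1) = (4 + G)*(-1 + G) = (-1 + G)*(4 + G))
o(j) = -5/(-4 + j**2 + 3*j)
o(I(10)) + V = -5/(-4 + (-3*10)**2 + 3*(-3*10)) - 39909 = -5/(-4 + (-30)**2 + 3*(-30)) - 39909 = -5/(-4 + 900 - 90) - 39909 = -5/806 - 39909 = -32166659/806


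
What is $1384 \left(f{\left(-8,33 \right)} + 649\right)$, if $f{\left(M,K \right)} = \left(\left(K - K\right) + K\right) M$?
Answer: $532840$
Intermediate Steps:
$f{\left(M,K \right)} = K M$ ($f{\left(M,K \right)} = \left(0 + K\right) M = K M$)
$1384 \left(f{\left(-8,33 \right)} + 649\right) = 1384 \left(33 \left(-8\right) + 649\right) = 1384 \left(-264 + 649\right) = 1384 \cdot 385 = 532840$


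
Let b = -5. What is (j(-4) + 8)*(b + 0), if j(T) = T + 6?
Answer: -50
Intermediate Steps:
j(T) = 6 + T
(j(-4) + 8)*(b + 0) = ((6 - 4) + 8)*(-5 + 0) = (2 + 8)*(-5) = 10*(-5) = -50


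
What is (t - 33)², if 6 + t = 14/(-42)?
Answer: 13924/9 ≈ 1547.1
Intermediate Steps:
t = -19/3 (t = -6 + 14/(-42) = -6 + 14*(-1/42) = -6 - ⅓ = -19/3 ≈ -6.3333)
(t - 33)² = (-19/3 - 33)² = (-118/3)² = 13924/9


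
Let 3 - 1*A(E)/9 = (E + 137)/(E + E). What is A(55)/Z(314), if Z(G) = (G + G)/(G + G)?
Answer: 621/55 ≈ 11.291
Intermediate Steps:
Z(G) = 1 (Z(G) = (2*G)/((2*G)) = (2*G)*(1/(2*G)) = 1)
A(E) = 27 - 9*(137 + E)/(2*E) (A(E) = 27 - 9*(E + 137)/(E + E) = 27 - 9*(137 + E)/(2*E))
A(55)/Z(314) = ((9/2)*(-137 + 5*55)/55)/1 = ((9/2)*(1/55)*(-137 + 275))*1 = ((9/2)*(1/55)*138)*1 = (621/55)*1 = 621/55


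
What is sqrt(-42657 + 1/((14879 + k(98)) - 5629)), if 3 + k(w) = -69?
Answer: I*sqrt(3593241563210)/9178 ≈ 206.54*I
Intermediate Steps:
k(w) = -72 (k(w) = -3 - 69 = -72)
sqrt(-42657 + 1/((14879 + k(98)) - 5629)) = sqrt(-42657 + 1/((14879 - 72) - 5629)) = sqrt(-42657 + 1/(14807 - 5629)) = sqrt(-42657 + 1/9178) = sqrt(-391505945/9178) = I*sqrt(3593241563210)/9178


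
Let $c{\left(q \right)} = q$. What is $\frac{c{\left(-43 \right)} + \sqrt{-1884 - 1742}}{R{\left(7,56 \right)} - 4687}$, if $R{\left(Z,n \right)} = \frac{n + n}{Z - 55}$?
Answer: $\frac{129}{14068} - \frac{21 i \sqrt{74}}{14068} \approx 0.0091697 - 0.012841 i$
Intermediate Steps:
$R{\left(Z,n \right)} = \frac{2 n}{-55 + Z}$
$\frac{c{\left(-43 \right)} + \sqrt{-1884 - 1742}}{R{\left(7,56 \right)} - 4687} = \frac{-43 + \sqrt{-1884 - 1742}}{2 \cdot 56 \frac{1}{-55 + 7} - 4687} = \frac{-43 + \sqrt{-3626}}{2 \cdot 56 \frac{1}{-48} - 4687} = \frac{-43 + 7 i \sqrt{74}}{2 \cdot 56 \left(- \frac{1}{48}\right) - 4687} = \frac{-43 + 7 i \sqrt{74}}{- \frac{7}{3} - 4687} = \frac{-43 + 7 i \sqrt{74}}{- \frac{14068}{3}} = \left(-43 + 7 i \sqrt{74}\right) \left(- \frac{3}{14068}\right) = \frac{129}{14068} - \frac{21 i \sqrt{74}}{14068}$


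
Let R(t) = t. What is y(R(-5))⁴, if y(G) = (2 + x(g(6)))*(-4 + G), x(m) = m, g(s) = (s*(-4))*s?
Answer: 2667616624656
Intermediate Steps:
g(s) = -4*s² (g(s) = (-4*s)*s = -4*s²)
y(G) = 568 - 142*G (y(G) = (2 - 4*6²)*(-4 + G) = (2 - 4*36)*(-4 + G) = (2 - 144)*(-4 + G) = -142*(-4 + G) = 568 - 142*G)
y(R(-5))⁴ = (568 - 142*(-5))⁴ = (568 + 710)⁴ = 1278⁴ = 2667616624656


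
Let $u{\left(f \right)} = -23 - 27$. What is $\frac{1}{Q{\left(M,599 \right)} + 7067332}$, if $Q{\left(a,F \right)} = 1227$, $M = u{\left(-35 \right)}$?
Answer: $\frac{1}{7068559} \approx 1.4147 \cdot 10^{-7}$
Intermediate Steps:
$u{\left(f \right)} = -50$ ($u{\left(f \right)} = -23 - 27 = -50$)
$M = -50$
$\frac{1}{Q{\left(M,599 \right)} + 7067332} = \frac{1}{1227 + 7067332} = \frac{1}{7068559}$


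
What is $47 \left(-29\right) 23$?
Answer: $-31349$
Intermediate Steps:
$47 \left(-29\right) 23 = \left(-1363\right) 23 = -31349$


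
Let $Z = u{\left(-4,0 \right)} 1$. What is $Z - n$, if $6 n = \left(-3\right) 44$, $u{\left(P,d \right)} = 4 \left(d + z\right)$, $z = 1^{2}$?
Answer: $26$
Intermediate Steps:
$z = 1$
$u{\left(P,d \right)} = 4 + 4 d$ ($u{\left(P,d \right)} = 4 \left(d + 1\right) = 4 \left(1 + d\right) = 4 + 4 d$)
$n = -22$ ($n = \frac{\left(-3\right) 44}{6} = \frac{1}{6} \left(-132\right) = -22$)
$Z = 4$ ($Z = \left(4 + 4 \cdot 0\right) 1 = \left(4 + 0\right) 1 = 4 \cdot 1 = 4$)
$Z - n = 4 - -22 = 4 + 22 = 26$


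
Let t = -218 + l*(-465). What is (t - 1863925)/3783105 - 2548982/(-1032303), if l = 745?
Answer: 817898952334/433923404535 ≈ 1.8849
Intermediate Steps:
t = -346643 (t = -218 + 745*(-465) = -218 - 346425 = -346643)
(t - 1863925)/3783105 - 2548982/(-1032303) = (-346643 - 1863925)/3783105 - 2548982/(-1032303) = -2210568*1/3783105 - 2548982*(-1/1032303) = -736856/1261035 + 2548982/1032303 = 817898952334/433923404535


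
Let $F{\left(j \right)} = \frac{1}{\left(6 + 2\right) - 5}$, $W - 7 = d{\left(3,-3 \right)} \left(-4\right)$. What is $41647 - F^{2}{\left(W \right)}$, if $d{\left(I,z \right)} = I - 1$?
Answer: $\frac{374822}{9} \approx 41647.0$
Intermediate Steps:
$d{\left(I,z \right)} = -1 + I$
$W = -1$ ($W = 7 + \left(-1 + 3\right) \left(-4\right) = 7 + 2 \left(-4\right) = 7 - 8 = -1$)
$F{\left(j \right)} = \frac{1}{3}$ ($F{\left(j \right)} = \frac{1}{8 - 5} = \frac{1}{3}$)
$41647 - F^{2}{\left(W \right)} = 41647 - \left(\frac{1}{3}\right)^{2} = 41647 - \frac{1}{9} = \frac{374822}{9}$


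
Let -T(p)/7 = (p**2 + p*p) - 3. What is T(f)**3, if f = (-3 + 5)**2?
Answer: -8365427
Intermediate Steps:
f = 4 (f = 2**2 = 4)
T(p) = 21 - 14*p**2 (T(p) = -7*((p**2 + p*p) - 3) = -7*((p**2 + p**2) - 3) = -7*(2*p**2 - 3) = -7*(-3 + 2*p**2) = 21 - 14*p**2)
T(f)**3 = (21 - 14*4**2)**3 = (21 - 14*16)**3 = (21 - 224)**3 = (-203)**3 = -8365427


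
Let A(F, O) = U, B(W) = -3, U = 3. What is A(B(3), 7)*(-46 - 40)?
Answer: -258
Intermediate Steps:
A(F, O) = 3
A(B(3), 7)*(-46 - 40) = 3*(-46 - 40) = 3*(-86) = -258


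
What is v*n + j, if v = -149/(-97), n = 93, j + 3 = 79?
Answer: 21229/97 ≈ 218.86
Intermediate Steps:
j = 76 (j = -3 + 79 = 76)
v = 149/97 (v = -149*(-1/97) = 149/97 ≈ 1.5361)
v*n + j = (149/97)*93 + 76 = 13857/97 + 76 = 21229/97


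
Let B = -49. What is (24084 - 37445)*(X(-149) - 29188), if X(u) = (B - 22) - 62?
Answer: 391757881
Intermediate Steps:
X(u) = -133 (X(u) = (-49 - 22) - 62 = -71 - 62 = -133)
(24084 - 37445)*(X(-149) - 29188) = (24084 - 37445)*(-133 - 29188) = -13361*(-29321) = 391757881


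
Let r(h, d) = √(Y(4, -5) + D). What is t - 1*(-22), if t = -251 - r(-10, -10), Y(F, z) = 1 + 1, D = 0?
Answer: -229 - √2 ≈ -230.41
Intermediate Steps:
Y(F, z) = 2
r(h, d) = √2 (r(h, d) = √(2 + 0) = √2)
t = -251 - √2 ≈ -252.41
t - 1*(-22) = (-251 - √2) - 1*(-22) = (-251 - √2) + 22 = -229 - √2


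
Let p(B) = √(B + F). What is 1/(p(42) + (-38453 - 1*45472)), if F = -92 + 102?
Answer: -83925/7043405573 - 2*√13/7043405573 ≈ -1.1916e-5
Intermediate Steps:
F = 10
p(B) = √(10 + B) (p(B) = √(B + 10) = √(10 + B))
1/(p(42) + (-38453 - 1*45472)) = 1/(√(10 + 42) + (-38453 - 1*45472)) = 1/(√52 + (-38453 - 45472)) = 1/(2*√13 - 83925) = 1/(-83925 + 2*√13)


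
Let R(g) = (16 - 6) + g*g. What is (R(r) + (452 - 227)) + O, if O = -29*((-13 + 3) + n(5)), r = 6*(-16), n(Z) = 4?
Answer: 9625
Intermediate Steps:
r = -96
R(g) = 10 + g**2
O = 174 (O = -29*((-13 + 3) + 4) = -29*(-10 + 4) = -29*(-6) = 174)
(R(r) + (452 - 227)) + O = ((10 + (-96)**2) + (452 - 227)) + 174 = ((10 + 9216) + 225) + 174 = (9226 + 225) + 174 = 9451 + 174 = 9625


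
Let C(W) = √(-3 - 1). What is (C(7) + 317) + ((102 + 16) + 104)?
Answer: 539 + 2*I ≈ 539.0 + 2.0*I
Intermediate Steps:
C(W) = 2*I (C(W) = √(-4) = 2*I)
(C(7) + 317) + ((102 + 16) + 104) = (2*I + 317) + ((102 + 16) + 104) = (317 + 2*I) + (118 + 104) = (317 + 2*I) + 222 = 539 + 2*I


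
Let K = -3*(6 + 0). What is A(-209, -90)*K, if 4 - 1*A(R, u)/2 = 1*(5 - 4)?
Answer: -108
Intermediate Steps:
A(R, u) = 6 (A(R, u) = 8 - 2*(5 - 4) = 8 - 2 = 6)
K = -18 (K = -3*6 = -18)
A(-209, -90)*K = 6*(-18) = -108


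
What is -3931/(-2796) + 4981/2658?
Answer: 1354193/412876 ≈ 3.2799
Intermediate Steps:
-3931/(-2796) + 4981/2658 = -3931*(-1/2796) + 4981*(1/2658) = 3931/2796 + 4981/2658 = 1354193/412876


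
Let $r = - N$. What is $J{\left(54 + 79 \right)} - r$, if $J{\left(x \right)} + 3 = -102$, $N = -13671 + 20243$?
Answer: $6467$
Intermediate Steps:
$N = 6572$
$J{\left(x \right)} = -105$ ($J{\left(x \right)} = -3 - 102 = -105$)
$r = -6572$ ($r = \left(-1\right) 6572 = -6572$)
$J{\left(54 + 79 \right)} - r = -105 - -6572 = -105 + 6572 = 6467$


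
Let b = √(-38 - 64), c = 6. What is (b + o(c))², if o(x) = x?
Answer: (6 + I*√102)² ≈ -66.0 + 121.19*I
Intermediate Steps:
b = I*√102 (b = √(-102) = I*√102 ≈ 10.1*I)
(b + o(c))² = (I*√102 + 6)² = (6 + I*√102)²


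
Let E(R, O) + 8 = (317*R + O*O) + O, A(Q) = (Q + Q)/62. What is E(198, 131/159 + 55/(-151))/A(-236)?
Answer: -560729725088279/68018985558 ≈ -8243.7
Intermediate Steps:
A(Q) = Q/31 (A(Q) = (2*Q)*(1/62) = Q/31)
E(R, O) = -8 + O + O² + 317*R (E(R, O) = -8 + ((317*R + O*O) + O) = -8 + ((317*R + O²) + O) = -8 + ((O² + 317*R) + O) = -8 + (O + O² + 317*R) = -8 + O + O² + 317*R)
E(198, 131/159 + 55/(-151))/A(-236) = (-8 + (131/159 + 55/(-151)) + (131/159 + 55/(-151))² + 317*198)/(((1/31)*(-236))) = (-8 + (131*(1/159) + 55*(-1/151)) + (131*(1/159) + 55*(-1/151))² + 62766)/(-236/31) = (-8 + (131/159 - 55/151) + (131/159 - 55/151)² + 62766)*(-31/236) = (-8 + 11036/24009 + (11036/24009)² + 62766)*(-31/236) = (-8 + 11036/24009 + 121793296/576432081 + 62766)*(-31/236) = (36176111296018/576432081)*(-31/236) = -560729725088279/68018985558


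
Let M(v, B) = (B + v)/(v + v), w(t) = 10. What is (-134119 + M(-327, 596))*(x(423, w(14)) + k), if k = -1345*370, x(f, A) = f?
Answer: 43613816314565/654 ≈ 6.6688e+10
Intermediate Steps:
M(v, B) = (B + v)/(2*v) (M(v, B) = (B + v)/((2*v)) = (B + v)*(1/(2*v)) = (B + v)/(2*v))
k = -497650
(-134119 + M(-327, 596))*(x(423, w(14)) + k) = (-134119 + (½)*(596 - 327)/(-327))*(423 - 497650) = (-134119 + (½)*(-1/327)*269)*(-497227) = (-134119 - 269/654)*(-497227) = -87714095/654*(-497227) = 43613816314565/654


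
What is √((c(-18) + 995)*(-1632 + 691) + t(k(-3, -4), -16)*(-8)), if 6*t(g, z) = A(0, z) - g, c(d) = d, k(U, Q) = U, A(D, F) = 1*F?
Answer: I*√8274057/3 ≈ 958.82*I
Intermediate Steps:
A(D, F) = F
t(g, z) = -g/6 + z/6 (t(g, z) = (z - g)/6 = -g/6 + z/6)
√((c(-18) + 995)*(-1632 + 691) + t(k(-3, -4), -16)*(-8)) = √((-18 + 995)*(-1632 + 691) + (-⅙*(-3) + (⅙)*(-16))*(-8)) = √(977*(-941) + (½ - 8/3)*(-8)) = √(-919357 - 13/6*(-8)) = √(-919357 + 52/3) = √(-2758019/3) = I*√8274057/3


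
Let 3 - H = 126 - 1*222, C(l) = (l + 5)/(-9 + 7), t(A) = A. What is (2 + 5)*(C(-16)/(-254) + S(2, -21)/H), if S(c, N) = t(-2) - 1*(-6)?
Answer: 6601/50292 ≈ 0.13125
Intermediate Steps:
S(c, N) = 4 (S(c, N) = -2 - 1*(-6) = -2 + 6 = 4)
C(l) = -5/2 - l/2 (C(l) = (5 + l)/(-2) = (5 + l)*(-½) = -5/2 - l/2)
H = 99 (H = 3 - (126 - 1*222) = 3 - (126 - 222) = 3 - 1*(-96) = 3 + 96 = 99)
(2 + 5)*(C(-16)/(-254) + S(2, -21)/H) = (2 + 5)*((-5/2 - ½*(-16))/(-254) + 4/99) = 7*((-5/2 + 8)*(-1/254) + 4*(1/99)) = 7*((11/2)*(-1/254) + 4/99) = 7*(-11/508 + 4/99) = 7*(943/50292) = 6601/50292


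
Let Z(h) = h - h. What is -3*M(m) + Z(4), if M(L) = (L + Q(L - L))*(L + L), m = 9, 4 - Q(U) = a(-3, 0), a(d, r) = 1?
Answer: -648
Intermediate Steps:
Q(U) = 3 (Q(U) = 4 - 1*1 = 4 - 1 = 3)
M(L) = 2*L*(3 + L) (M(L) = (L + 3)*(L + L) = (3 + L)*(2*L) = 2*L*(3 + L))
Z(h) = 0
-3*M(m) + Z(4) = -6*9*(3 + 9) + 0 = -6*9*12 + 0 = -3*216 + 0 = -648 + 0 = -648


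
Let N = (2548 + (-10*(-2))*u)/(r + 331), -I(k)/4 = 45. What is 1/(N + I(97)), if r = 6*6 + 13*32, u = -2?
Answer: -261/46144 ≈ -0.0056562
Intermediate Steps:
r = 452 (r = 36 + 416 = 452)
I(k) = -180 (I(k) = -4*45 = -180)
N = 836/261 (N = (2548 - 10*(-2)*(-2))/(452 + 331) = (2548 + 20*(-2))/783 = (2548 - 40)*(1/783) = 2508*(1/783) = 836/261 ≈ 3.2031)
1/(N + I(97)) = 1/(836/261 - 180) = 1/(-46144/261) = -261/46144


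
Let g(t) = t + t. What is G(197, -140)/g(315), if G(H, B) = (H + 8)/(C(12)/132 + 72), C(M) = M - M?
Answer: 41/9072 ≈ 0.0045194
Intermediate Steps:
g(t) = 2*t
C(M) = 0
G(H, B) = ⅑ + H/72 (G(H, B) = (H + 8)/(0/132 + 72) = (8 + H)/(0*(1/132) + 72) = (8 + H)/(0 + 72) = (8 + H)/72 = (8 + H)*(1/72) = ⅑ + H/72)
G(197, -140)/g(315) = (⅑ + (1/72)*197)/((2*315)) = (⅑ + 197/72)/630 = (205/72)*(1/630) = 41/9072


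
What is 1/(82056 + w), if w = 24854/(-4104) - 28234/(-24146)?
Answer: 24773796/2032717541489 ≈ 1.2188e-5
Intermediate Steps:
w = -121063087/24773796 (w = 24854*(-1/4104) - 28234*(-1/24146) = -12427/2052 + 14117/12073 = -121063087/24773796 ≈ -4.8867)
1/(82056 + w) = 1/(82056 - 121063087/24773796) = 1/(2032717541489/24773796) = 24773796/2032717541489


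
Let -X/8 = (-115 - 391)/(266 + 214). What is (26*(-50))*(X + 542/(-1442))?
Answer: -22656790/2163 ≈ -10475.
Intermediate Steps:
X = 253/30 (X = -8*(-115 - 391)/(266 + 214) = -(-4048)/480 = -8*(-253/240) = 253/30 ≈ 8.4333)
(26*(-50))*(X + 542/(-1442)) = (26*(-50))*(253/30 + 542/(-1442)) = -1300*(253/30 + 542*(-1/1442)) = -1300*(253/30 - 271/721) = -1300*174283/21630 = -22656790/2163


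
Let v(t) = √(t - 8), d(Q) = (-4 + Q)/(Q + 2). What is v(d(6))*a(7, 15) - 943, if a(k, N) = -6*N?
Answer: -943 - 45*I*√31 ≈ -943.0 - 250.55*I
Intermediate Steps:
d(Q) = (-4 + Q)/(2 + Q)
v(t) = √(-8 + t)
v(d(6))*a(7, 15) - 943 = √(-8 + (-4 + 6)/(2 + 6))*(-6*15) - 943 = √(-8 + 2/8)*(-90) - 943 = √(-8 + (⅛)*2)*(-90) - 943 = √(-8 + ¼)*(-90) - 943 = √(-31/4)*(-90) - 943 = (I*√31/2)*(-90) - 943 = -45*I*√31 - 943 = -943 - 45*I*√31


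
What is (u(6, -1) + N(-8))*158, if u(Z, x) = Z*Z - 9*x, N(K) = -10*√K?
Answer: 7110 - 3160*I*√2 ≈ 7110.0 - 4468.9*I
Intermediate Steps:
u(Z, x) = Z² - 9*x
(u(6, -1) + N(-8))*158 = ((6² - 9*(-1)) - 20*I*√2)*158 = ((36 + 9) - 20*I*√2)*158 = (45 - 20*I*√2)*158 = 7110 - 3160*I*√2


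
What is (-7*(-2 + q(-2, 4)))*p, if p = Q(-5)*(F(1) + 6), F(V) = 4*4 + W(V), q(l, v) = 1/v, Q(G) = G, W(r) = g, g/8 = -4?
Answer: 1225/2 ≈ 612.50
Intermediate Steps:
g = -32 (g = 8*(-4) = -32)
W(r) = -32
F(V) = -16 (F(V) = 4*4 - 32 = 16 - 32 = -16)
p = 50 (p = -5*(-16 + 6) = -5*(-10) = 50)
(-7*(-2 + q(-2, 4)))*p = -7*(-2 + 1/4)*50 = -7*(-7/4)*50 = (49/4)*50 = 1225/2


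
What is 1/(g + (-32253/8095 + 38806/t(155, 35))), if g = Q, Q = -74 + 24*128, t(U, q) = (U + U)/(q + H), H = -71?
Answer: -50189/75910237 ≈ -0.00066116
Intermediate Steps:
t(U, q) = 2*U/(-71 + q) (t(U, q) = (U + U)/(q - 71) = (2*U)/(-71 + q) = 2*U/(-71 + q))
Q = 2998 (Q = -74 + 3072 = 2998)
g = 2998
1/(g + (-32253/8095 + 38806/t(155, 35))) = 1/(2998 + (-32253/8095 + 38806/((2*155/(-71 + 35))))) = 1/(2998 + (-32253*1/8095 + 38806/((2*155/(-36))))) = 1/(2998 + (-32253/8095 + 38806/((2*155*(-1/36))))) = 1/(2998 + (-32253/8095 + 38806/(-155/18))) = 1/(2998 + (-32253/8095 + 38806*(-18/155))) = 1/(2998 + (-32253/8095 - 698508/155)) = 1/(2998 - 226376859/50189) = 1/(-75910237/50189) = -50189/75910237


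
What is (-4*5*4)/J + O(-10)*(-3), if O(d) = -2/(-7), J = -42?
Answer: 22/21 ≈ 1.0476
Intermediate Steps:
O(d) = 2/7 (O(d) = -2*(-⅐) = 2/7)
(-4*5*4)/J + O(-10)*(-3) = (-4*5*4)/(-42) + (2/7)*(-3) = -20*4*(-1/42) - 6/7 = -80*(-1/42) - 6/7 = 40/21 - 6/7 = 22/21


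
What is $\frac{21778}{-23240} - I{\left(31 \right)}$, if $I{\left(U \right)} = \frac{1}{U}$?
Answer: $- \frac{349179}{360220} \approx -0.96935$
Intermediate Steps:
$\frac{21778}{-23240} - I{\left(31 \right)} = \frac{21778}{-23240} - \frac{1}{31} = 21778 \left(- \frac{1}{23240}\right) - \frac{1}{31} = - \frac{10889}{11620} - \frac{1}{31} = - \frac{349179}{360220}$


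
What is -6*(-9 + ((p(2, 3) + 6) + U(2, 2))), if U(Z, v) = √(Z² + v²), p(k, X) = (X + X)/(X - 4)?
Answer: 54 - 12*√2 ≈ 37.029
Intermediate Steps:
p(k, X) = 2*X/(-4 + X) (p(k, X) = (2*X)/(-4 + X) = 2*X/(-4 + X))
-6*(-9 + ((p(2, 3) + 6) + U(2, 2))) = -6*(-9 + ((2*3/(-4 + 3) + 6) + √(2² + 2²))) = -6*(-9 + ((2*3/(-1) + 6) + √(4 + 4))) = -6*(-9 + ((2*3*(-1) + 6) + √8)) = -6*(-9 + ((-6 + 6) + 2*√2)) = -6*(-9 + (0 + 2*√2)) = -6*(-9 + 2*√2) = 54 - 12*√2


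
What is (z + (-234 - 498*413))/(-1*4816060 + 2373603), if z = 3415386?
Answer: -3209478/2442457 ≈ -1.3140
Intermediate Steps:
(z + (-234 - 498*413))/(-1*4816060 + 2373603) = (3415386 + (-234 - 498*413))/(-1*4816060 + 2373603) = (3415386 + (-234 - 205674))/(-4816060 + 2373603) = (3415386 - 205908)/(-2442457) = 3209478*(-1/2442457) = -3209478/2442457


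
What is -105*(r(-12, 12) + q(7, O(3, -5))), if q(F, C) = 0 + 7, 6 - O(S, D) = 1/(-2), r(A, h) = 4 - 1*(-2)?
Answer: -1365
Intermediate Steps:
r(A, h) = 6 (r(A, h) = 4 + 2 = 6)
O(S, D) = 13/2 (O(S, D) = 6 - 1/(-2) = 6 - 1*(-1/2) = 6 + 1/2 = 13/2)
q(F, C) = 7
-105*(r(-12, 12) + q(7, O(3, -5))) = -105*(6 + 7) = -105*13 = -1365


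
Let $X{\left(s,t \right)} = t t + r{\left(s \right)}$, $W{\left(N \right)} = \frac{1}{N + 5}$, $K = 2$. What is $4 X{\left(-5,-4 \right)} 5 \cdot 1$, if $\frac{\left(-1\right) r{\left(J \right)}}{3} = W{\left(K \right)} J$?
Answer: $\frac{2540}{7} \approx 362.86$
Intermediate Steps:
$W{\left(N \right)} = \frac{1}{5 + N}$
$r{\left(J \right)} = - \frac{3 J}{7}$ ($r{\left(J \right)} = - 3 \frac{J}{5 + 2} = - 3 \frac{J}{7} = - \frac{3 J}{7}$)
$X{\left(s,t \right)} = t^{2} - \frac{3 s}{7}$ ($X{\left(s,t \right)} = t t - \frac{3 s}{7} = t^{2} - \frac{3 s}{7}$)
$4 X{\left(-5,-4 \right)} 5 \cdot 1 = 4 \left(\left(-4\right)^{2} - - \frac{15}{7}\right) 5 \cdot 1 = 4 \left(16 + \frac{15}{7}\right) 5 = 4 \cdot \frac{127}{7} \cdot 5 = \frac{508}{7} \cdot 5 = \frac{2540}{7}$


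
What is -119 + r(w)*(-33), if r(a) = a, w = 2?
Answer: -185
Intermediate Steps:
-119 + r(w)*(-33) = -119 + 2*(-33) = -119 - 66 = -185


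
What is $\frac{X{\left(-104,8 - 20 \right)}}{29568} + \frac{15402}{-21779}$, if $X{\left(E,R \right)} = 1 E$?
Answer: $- \frac{57208919}{80495184} \approx -0.71071$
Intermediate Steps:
$X{\left(E,R \right)} = E$
$\frac{X{\left(-104,8 - 20 \right)}}{29568} + \frac{15402}{-21779} = - \frac{104}{29568} + \frac{15402}{-21779} = \left(-104\right) \frac{1}{29568} + 15402 \left(- \frac{1}{21779}\right) = - \frac{13}{3696} - \frac{15402}{21779} = - \frac{57208919}{80495184}$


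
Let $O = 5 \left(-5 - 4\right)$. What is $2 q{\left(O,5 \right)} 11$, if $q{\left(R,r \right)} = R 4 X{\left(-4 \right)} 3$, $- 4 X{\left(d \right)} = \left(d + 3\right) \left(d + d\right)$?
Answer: $23760$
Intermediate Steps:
$X{\left(d \right)} = - \frac{d \left(3 + d\right)}{2}$ ($X{\left(d \right)} = - \frac{\left(d + 3\right) \left(d + d\right)}{4} = - \frac{\left(3 + d\right) 2 d}{4} = - \frac{2 d \left(3 + d\right)}{4} = - \frac{d \left(3 + d\right)}{2}$)
$O = -45$ ($O = 5 \left(-5 - 4\right) = 5 \left(-9\right) = -45$)
$q{\left(R,r \right)} = - 24 R$ ($q{\left(R,r \right)} = R 4 \left(\left(- \frac{1}{2}\right) \left(-4\right) \left(3 - 4\right)\right) 3 = 4 R \left(\left(- \frac{1}{2}\right) \left(-4\right) \left(-1\right)\right) 3 = 4 R \left(-2\right) 3 = - 8 R 3 = - 24 R$)
$2 q{\left(O,5 \right)} 11 = 2 \left(\left(-24\right) \left(-45\right)\right) 11 = 2 \cdot 1080 \cdot 11 = 2160 \cdot 11 = 23760$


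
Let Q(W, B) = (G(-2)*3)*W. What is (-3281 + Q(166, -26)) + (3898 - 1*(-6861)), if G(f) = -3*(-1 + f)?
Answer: 11960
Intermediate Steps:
G(f) = 3 - 3*f
Q(W, B) = 27*W (Q(W, B) = ((3 - 3*(-2))*3)*W = ((3 + 6)*3)*W = (9*3)*W = 27*W)
(-3281 + Q(166, -26)) + (3898 - 1*(-6861)) = (-3281 + 27*166) + (3898 - 1*(-6861)) = (-3281 + 4482) + (3898 + 6861) = 1201 + 10759 = 11960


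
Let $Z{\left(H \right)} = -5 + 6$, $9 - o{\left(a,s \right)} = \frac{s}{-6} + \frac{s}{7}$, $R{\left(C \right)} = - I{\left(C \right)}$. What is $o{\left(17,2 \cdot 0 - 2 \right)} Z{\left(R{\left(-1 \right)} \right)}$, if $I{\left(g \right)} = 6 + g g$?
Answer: $\frac{188}{21} \approx 8.9524$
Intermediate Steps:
$I{\left(g \right)} = 6 + g^{2}$
$R{\left(C \right)} = -6 - C^{2}$ ($R{\left(C \right)} = - (6 + C^{2}) = -6 - C^{2}$)
$o{\left(a,s \right)} = 9 + \frac{s}{42}$ ($o{\left(a,s \right)} = 9 - \left(\frac{s}{-6} + \frac{s}{7}\right) = 9 - \left(s \left(- \frac{1}{6}\right) + s \frac{1}{7}\right) = 9 - \left(- \frac{s}{6} + \frac{s}{7}\right) = 9 - - \frac{s}{42} = 9 + \frac{s}{42}$)
$Z{\left(H \right)} = 1$
$o{\left(17,2 \cdot 0 - 2 \right)} Z{\left(R{\left(-1 \right)} \right)} = \left(9 + \frac{2 \cdot 0 - 2}{42}\right) 1 = \left(9 + \frac{0 - 2}{42}\right) 1 = \left(9 + \frac{1}{42} \left(-2\right)\right) 1 = \left(9 - \frac{1}{21}\right) 1 = \frac{188}{21} \cdot 1 = \frac{188}{21}$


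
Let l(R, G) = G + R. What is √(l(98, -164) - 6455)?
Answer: I*√6521 ≈ 80.753*I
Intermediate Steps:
√(l(98, -164) - 6455) = √((-164 + 98) - 6455) = √(-66 - 6455) = √(-6521) = I*√6521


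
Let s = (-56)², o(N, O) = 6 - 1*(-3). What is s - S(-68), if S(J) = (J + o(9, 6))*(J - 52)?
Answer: -3944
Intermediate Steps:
o(N, O) = 9 (o(N, O) = 6 + 3 = 9)
s = 3136
S(J) = (-52 + J)*(9 + J) (S(J) = (J + 9)*(J - 52) = (9 + J)*(-52 + J) = (-52 + J)*(9 + J))
s - S(-68) = 3136 - (-468 + (-68)² - 43*(-68)) = 3136 - (-468 + 4624 + 2924) = 3136 - 1*7080 = 3136 - 7080 = -3944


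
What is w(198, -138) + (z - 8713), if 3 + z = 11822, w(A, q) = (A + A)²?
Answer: 159922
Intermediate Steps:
w(A, q) = 4*A² (w(A, q) = (2*A)² = 4*A²)
z = 11819 (z = -3 + 11822 = 11819)
w(198, -138) + (z - 8713) = 4*198² + (11819 - 8713) = 4*39204 + 3106 = 156816 + 3106 = 159922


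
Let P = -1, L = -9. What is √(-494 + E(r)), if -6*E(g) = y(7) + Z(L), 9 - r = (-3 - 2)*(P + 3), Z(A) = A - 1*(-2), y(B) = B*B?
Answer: I*√501 ≈ 22.383*I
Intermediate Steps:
y(B) = B²
Z(A) = 2 + A (Z(A) = A + 2 = 2 + A)
r = 19 (r = 9 - (-3 - 2)*(-1 + 3) = 9 - (-5)*2 = 9 - 1*(-10) = 9 + 10 = 19)
E(g) = -7 (E(g) = -(7² + (2 - 9))/6 = -(49 - 7)/6 = -⅙*42 = -7)
√(-494 + E(r)) = √(-494 - 7) = √(-501) = I*√501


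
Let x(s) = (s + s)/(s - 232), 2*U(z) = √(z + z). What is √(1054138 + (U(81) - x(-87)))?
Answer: √(510202528 + 2178*√2)/22 ≈ 1026.7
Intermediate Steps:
U(z) = √2*√z/2 (U(z) = √(z + z)/2 = √(2*z)/2 = (√2*√z)/2 = √2*√z/2)
x(s) = 2*s/(-232 + s) (x(s) = (2*s)/(-232 + s) = 2*s/(-232 + s))
√(1054138 + (U(81) - x(-87))) = √(1054138 + (√2*√81/2 - 2*(-87)/(-232 - 87))) = √(1054138 + ((½)*√2*9 - 2*(-87)/(-319))) = √(1054138 + (9*√2/2 - 2*(-87)*(-1)/319)) = √(1054138 + (9*√2/2 - 1*6/11)) = √(1054138 + (9*√2/2 - 6/11)) = √(1054138 + (-6/11 + 9*√2/2)) = √(11595512/11 + 9*√2/2)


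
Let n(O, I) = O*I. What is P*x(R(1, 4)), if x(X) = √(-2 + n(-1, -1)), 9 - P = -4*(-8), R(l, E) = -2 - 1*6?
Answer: -23*I ≈ -23.0*I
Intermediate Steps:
R(l, E) = -8 (R(l, E) = -2 - 6 = -8)
P = -23 (P = 9 - (-4)*(-8) = 9 - 1*32 = 9 - 32 = -23)
n(O, I) = I*O
x(X) = I (x(X) = √(-2 - 1*(-1)) = √(-2 + 1) = √(-1) = I)
P*x(R(1, 4)) = -23*I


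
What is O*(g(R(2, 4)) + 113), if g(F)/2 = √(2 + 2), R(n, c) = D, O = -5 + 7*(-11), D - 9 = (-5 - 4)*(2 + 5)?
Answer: -9594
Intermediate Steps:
D = -54 (D = 9 + (-5 - 4)*(2 + 5) = 9 - 9*7 = 9 - 63 = -54)
O = -82 (O = -5 - 77 = -82)
R(n, c) = -54
g(F) = 4 (g(F) = 2*√(2 + 2) = 2*√4 = 2*2 = 4)
O*(g(R(2, 4)) + 113) = -82*(4 + 113) = -82*117 = -9594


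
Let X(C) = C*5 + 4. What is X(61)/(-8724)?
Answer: -103/2908 ≈ -0.035420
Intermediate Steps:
X(C) = 4 + 5*C (X(C) = 5*C + 4 = 4 + 5*C)
X(61)/(-8724) = (4 + 5*61)/(-8724) = (4 + 305)*(-1/8724) = 309*(-1/8724) = -103/2908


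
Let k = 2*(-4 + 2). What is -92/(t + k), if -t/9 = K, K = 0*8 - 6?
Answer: -46/25 ≈ -1.8400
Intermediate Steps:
K = -6 (K = 0 - 6 = -6)
t = 54 (t = -9*(-6) = 54)
k = -4 (k = 2*(-2) = -4)
-92/(t + k) = -92/(54 - 4) = -92/50 = (1/50)*(-92) = -46/25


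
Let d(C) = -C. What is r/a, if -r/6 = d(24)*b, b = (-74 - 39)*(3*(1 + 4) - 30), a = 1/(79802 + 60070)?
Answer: 34139957760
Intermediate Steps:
a = 1/139872 ≈ 7.1494e-6
b = 1695 (b = -113*(3*5 - 30) = -113*(15 - 30) = -113*(-15) = 1695)
r = 244080 (r = -6*(-1*24)*1695 = -(-144)*1695 = -6*(-40680) = 244080)
r/a = 244080/(1/139872) = 244080*139872 = 34139957760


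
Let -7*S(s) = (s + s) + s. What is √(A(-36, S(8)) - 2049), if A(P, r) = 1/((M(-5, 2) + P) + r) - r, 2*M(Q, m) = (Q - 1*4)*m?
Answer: I*√11518992870/2373 ≈ 45.228*I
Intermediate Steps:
M(Q, m) = m*(-4 + Q)/2 (M(Q, m) = ((Q - 1*4)*m)/2 = ((Q - 4)*m)/2 = ((-4 + Q)*m)/2 = (m*(-4 + Q))/2 = m*(-4 + Q)/2)
S(s) = -3*s/7 (S(s) = -((s + s) + s)/7 = -(2*s + s)/7 = -3*s/7)
A(P, r) = 1/(-9 + P + r) - r (A(P, r) = 1/(((½)*2*(-4 - 5) + P) + r) - r = 1/(((½)*2*(-9) + P) + r) - r = 1/((-9 + P) + r) - r = 1/(-9 + P + r) - r)
√(A(-36, S(8)) - 2049) = √((1 - (-3/7*8)² + 9*(-3/7*8) - 1*(-36)*(-3/7*8))/(-9 - 36 - 3/7*8) - 2049) = √((1 - (-24/7)² + 9*(-24/7) - 1*(-36)*(-24/7))/(-9 - 36 - 24/7) - 2049) = √((1 - 1*576/49 - 216/7 - 864/7)/(-339/7) - 2049) = √(-7*(1 - 576/49 - 216/7 - 864/7)/339 - 2049) = √(-7/339*(-8087/49) - 2049) = √(8087/2373 - 2049) = √(-4854190/2373) = I*√11518992870/2373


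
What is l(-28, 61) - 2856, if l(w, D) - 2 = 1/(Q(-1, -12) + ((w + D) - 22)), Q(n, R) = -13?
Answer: -5709/2 ≈ -2854.5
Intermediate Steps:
l(w, D) = 2 + 1/(-35 + D + w) (l(w, D) = 2 + 1/(-13 + ((w + D) - 22)) = 2 + 1/(-13 + ((D + w) - 22)) = 2 + 1/(-13 + (-22 + D + w)) = 2 + 1/(-35 + D + w))
l(-28, 61) - 2856 = (-69 + 2*61 + 2*(-28))/(-35 + 61 - 28) - 2856 = (-69 + 122 - 56)/(-2) - 2856 = -1/2*(-3) - 2856 = 3/2 - 2856 = -5709/2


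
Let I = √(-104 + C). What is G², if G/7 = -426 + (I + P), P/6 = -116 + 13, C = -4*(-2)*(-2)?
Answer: 53400984 - 204624*I*√30 ≈ 5.3401e+7 - 1.1208e+6*I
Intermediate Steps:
C = -16 (C = 8*(-2) = -16)
P = -618 (P = 6*(-116 + 13) = 6*(-103) = -618)
I = 2*I*√30 (I = √(-104 - 16) = √(-120) = 2*I*√30 ≈ 10.954*I)
G = -7308 + 14*I*√30 (G = 7*(-426 + (2*I*√30 - 618)) = 7*(-426 + (-618 + 2*I*√30)) = 7*(-1044 + 2*I*√30) = -7308 + 14*I*√30 ≈ -7308.0 + 76.681*I)
G² = (-7308 + 14*I*√30)²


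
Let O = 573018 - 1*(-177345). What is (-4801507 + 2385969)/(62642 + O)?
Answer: -2415538/813005 ≈ -2.9711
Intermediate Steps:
O = 750363 (O = 573018 + 177345 = 750363)
(-4801507 + 2385969)/(62642 + O) = (-4801507 + 2385969)/(62642 + 750363) = -2415538/813005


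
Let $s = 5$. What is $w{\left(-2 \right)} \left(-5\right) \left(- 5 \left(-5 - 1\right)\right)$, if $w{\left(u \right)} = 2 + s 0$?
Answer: $-300$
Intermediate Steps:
$w{\left(u \right)} = 2$ ($w{\left(u \right)} = 2 + 5 \cdot 0 = 2 + 0 = 2$)
$w{\left(-2 \right)} \left(-5\right) \left(- 5 \left(-5 - 1\right)\right) = 2 \left(-5\right) \left(- 5 \left(-5 - 1\right)\right) = - 10 \left(\left(-5\right) \left(-6\right)\right) = \left(-10\right) 30 = -300$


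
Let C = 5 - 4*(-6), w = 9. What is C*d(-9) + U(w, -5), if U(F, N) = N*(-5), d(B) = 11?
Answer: 344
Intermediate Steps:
C = 29 (C = 5 + 24 = 29)
U(F, N) = -5*N
C*d(-9) + U(w, -5) = 29*11 - 5*(-5) = 319 + 25 = 344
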